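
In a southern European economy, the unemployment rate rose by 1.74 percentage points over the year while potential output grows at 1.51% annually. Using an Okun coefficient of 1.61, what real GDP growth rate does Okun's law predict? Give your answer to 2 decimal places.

-1.29%

Growth-rate Okun's law: g_Y = g_Y* - β × Δu.
g_Y = 1.51 - 1.61 × (1.74) = 1.51 - 2.8014 = -1.2914%, i.e. -1.29% to 2 d.p.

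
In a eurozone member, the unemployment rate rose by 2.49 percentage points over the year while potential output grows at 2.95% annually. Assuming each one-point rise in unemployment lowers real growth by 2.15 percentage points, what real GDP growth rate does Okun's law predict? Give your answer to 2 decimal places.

Growth-rate Okun's law: g_Y = g_Y* - β × Δu.
g_Y = 2.95 - 2.15 × (2.49) = 2.95 - 5.3535 = -2.4035%, i.e. -2.40% to 2 d.p.

-2.40%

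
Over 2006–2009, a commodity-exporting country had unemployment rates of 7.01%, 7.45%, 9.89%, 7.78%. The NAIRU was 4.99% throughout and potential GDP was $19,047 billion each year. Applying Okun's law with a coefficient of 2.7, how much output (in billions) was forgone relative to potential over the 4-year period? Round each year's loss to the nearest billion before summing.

$6,259 billion

Year 2006: gap = -2.7 × (7.01 - 4.99) = -5.454%, loss ≈ 19047 × 5.454/100 ≈ 1039.
Year 2007: gap = -2.7 × (7.45 - 4.99) = -6.642%, loss ≈ 19047 × 6.642/100 ≈ 1265.
Year 2008: gap = -2.7 × (9.89 - 4.99) = -13.23%, loss ≈ 19047 × 13.23/100 ≈ 2520.
Year 2009: gap = -2.7 × (7.78 - 4.99) = -7.533%, loss ≈ 19047 × 7.533/100 ≈ 1435.
Total lost output = 1039 + 1265 + 2520 + 1435 = 6259 billion.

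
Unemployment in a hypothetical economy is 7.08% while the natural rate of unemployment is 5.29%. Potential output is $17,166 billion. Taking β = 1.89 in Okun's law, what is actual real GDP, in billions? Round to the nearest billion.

Unemployment gap = 7.08 - 5.29 = 1.79 points, so the output gap is -1.89 × 1.79 = -3.3831%.
Actual GDP = 17166 × (1 - 3.3831/100) = 17166 × 0.966169 ≈ 16585 billion.

$16,585 billion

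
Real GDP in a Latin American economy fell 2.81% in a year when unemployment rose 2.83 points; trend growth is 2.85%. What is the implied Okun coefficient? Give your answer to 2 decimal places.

Growth form: g_Y = g_Y* - β × Δu, so β = (g_Y* - g_Y)/Δu.
β = (2.85 + 2.81)/2.83 = 5.66/2.83 = 2.00.

β ≈ 2.00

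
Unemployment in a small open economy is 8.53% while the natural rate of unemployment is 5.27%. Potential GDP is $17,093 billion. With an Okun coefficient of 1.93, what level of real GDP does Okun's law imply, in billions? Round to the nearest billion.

Unemployment gap = 8.53 - 5.27 = 3.26 points, so the output gap is -1.93 × 3.26 = -6.2918%.
Actual GDP = 17093 × (1 - 6.2918/100) = 17093 × 0.937082 ≈ 16018 billion.

$16,018 billion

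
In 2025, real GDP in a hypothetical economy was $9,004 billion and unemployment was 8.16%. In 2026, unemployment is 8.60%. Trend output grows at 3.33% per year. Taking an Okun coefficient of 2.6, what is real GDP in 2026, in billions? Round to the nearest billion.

Δu = 8.6 - 8.16 = 0.44 points.
Okun's law (growth form): g_Y = g_Y* - β × Δu = 3.33 - 2.6 × (0.44) = 3.33 - 1.144 = 2.186%.
Real GDP in the next year = 9004 × (1 + 2.186/100) = 9004 × 1.02186 ≈ 9201 billion.

$9,201 billion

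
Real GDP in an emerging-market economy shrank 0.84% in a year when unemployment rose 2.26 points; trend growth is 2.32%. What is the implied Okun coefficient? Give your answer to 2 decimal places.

Growth form: g_Y = g_Y* - β × Δu, so β = (g_Y* - g_Y)/Δu.
β = (2.32 + 0.84)/2.26 = 3.16/2.26 = 1.40.

β ≈ 1.40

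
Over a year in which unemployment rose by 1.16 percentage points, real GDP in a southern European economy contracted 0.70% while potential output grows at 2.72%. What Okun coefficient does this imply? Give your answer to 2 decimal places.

Growth form: g_Y = g_Y* - β × Δu, so β = (g_Y* - g_Y)/Δu.
β = (2.72 + 0.7)/1.16 = 3.42/1.16 = 2.95.

β ≈ 2.95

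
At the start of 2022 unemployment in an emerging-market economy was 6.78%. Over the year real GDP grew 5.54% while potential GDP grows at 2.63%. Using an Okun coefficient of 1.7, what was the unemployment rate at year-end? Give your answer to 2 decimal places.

Growth-rate Okun's law: g_Y = g_Y* - β × Δu, so Δu = (g_Y* - g_Y)/β.
Δu = (2.63 - 5.54)/1.7 = -2.91/1.7 = -1.71 percentage points.
Year-end unemployment = 6.78 - 1.71 = 5.07%.

5.07%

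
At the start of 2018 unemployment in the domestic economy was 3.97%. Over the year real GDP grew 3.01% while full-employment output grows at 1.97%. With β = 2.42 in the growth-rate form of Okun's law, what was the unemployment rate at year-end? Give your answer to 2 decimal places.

3.54%

Growth-rate Okun's law: g_Y = g_Y* - β × Δu, so Δu = (g_Y* - g_Y)/β.
Δu = (1.97 - 3.01)/2.42 = -1.04/2.42 = -0.43 percentage points.
Year-end unemployment = 3.97 - 0.43 = 3.54%.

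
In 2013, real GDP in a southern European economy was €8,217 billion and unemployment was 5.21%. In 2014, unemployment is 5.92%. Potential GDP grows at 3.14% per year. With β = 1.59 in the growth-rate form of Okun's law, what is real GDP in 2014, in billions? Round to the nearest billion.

Δu = 5.92 - 5.21 = 0.71 points.
Okun's law (growth form): g_Y = g_Y* - β × Δu = 3.14 - 1.59 × (0.71) = 3.14 - 1.1289 = 2.0111%.
Real GDP in the next year = 8217 × (1 + 2.0111/100) = 8217 × 1.020111 ≈ 8382 billion.

€8,382 billion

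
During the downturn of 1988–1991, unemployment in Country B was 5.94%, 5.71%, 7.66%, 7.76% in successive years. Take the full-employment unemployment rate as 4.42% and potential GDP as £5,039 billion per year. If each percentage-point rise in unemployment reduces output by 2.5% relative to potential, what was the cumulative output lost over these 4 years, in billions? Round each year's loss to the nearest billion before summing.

£1,183 billion

Year 1988: gap = -2.5 × (5.94 - 4.42) = -3.8%, loss ≈ 5039 × 3.8/100 ≈ 191.
Year 1989: gap = -2.5 × (5.71 - 4.42) = -3.225%, loss ≈ 5039 × 3.225/100 ≈ 163.
Year 1990: gap = -2.5 × (7.66 - 4.42) = -8.1%, loss ≈ 5039 × 8.1/100 ≈ 408.
Year 1991: gap = -2.5 × (7.76 - 4.42) = -8.35%, loss ≈ 5039 × 8.35/100 ≈ 421.
Total lost output = 191 + 163 + 408 + 421 = 1183 billion.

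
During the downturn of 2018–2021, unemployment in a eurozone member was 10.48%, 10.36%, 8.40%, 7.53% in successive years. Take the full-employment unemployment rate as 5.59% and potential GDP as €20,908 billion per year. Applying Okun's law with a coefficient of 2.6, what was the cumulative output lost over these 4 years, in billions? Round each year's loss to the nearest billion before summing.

Year 2018: gap = -2.6 × (10.48 - 5.59) = -12.714%, loss ≈ 20908 × 12.714/100 ≈ 2658.
Year 2019: gap = -2.6 × (10.36 - 5.59) = -12.402%, loss ≈ 20908 × 12.402/100 ≈ 2593.
Year 2020: gap = -2.6 × (8.4 - 5.59) = -7.306%, loss ≈ 20908 × 7.306/100 ≈ 1528.
Year 2021: gap = -2.6 × (7.53 - 5.59) = -5.044%, loss ≈ 20908 × 5.044/100 ≈ 1055.
Total lost output = 2658 + 2593 + 1528 + 1055 = 7834 billion.

€7,834 billion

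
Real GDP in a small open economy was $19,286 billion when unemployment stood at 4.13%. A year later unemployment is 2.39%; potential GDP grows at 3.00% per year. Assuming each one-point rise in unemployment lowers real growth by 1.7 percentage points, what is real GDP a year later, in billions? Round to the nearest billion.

Δu = 2.39 - 4.13 = -1.74 points.
Okun's law (growth form): g_Y = g_Y* - β × Δu = 3.00 - 1.7 × (-1.74) = 3 + 2.958 = 5.958%.
Real GDP in the next year = 19286 × (1 + 5.958/100) = 19286 × 1.05958 ≈ 20435 billion.

$20,435 billion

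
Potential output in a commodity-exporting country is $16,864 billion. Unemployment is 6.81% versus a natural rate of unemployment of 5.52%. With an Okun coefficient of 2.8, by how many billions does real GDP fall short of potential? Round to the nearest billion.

Output gap = -2.8 × (6.81 - 5.52) = -2.8 × 1.29 = -3.612%.
Actual GDP ≈ 16864 × 0.96388 ≈ 16255 billion, so the shortfall is 16864 - 16255 = 609 billion.

$609 billion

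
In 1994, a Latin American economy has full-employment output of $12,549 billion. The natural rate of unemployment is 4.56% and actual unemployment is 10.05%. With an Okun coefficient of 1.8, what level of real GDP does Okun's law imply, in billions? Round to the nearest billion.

$11,309 billion

Unemployment gap = 10.05 - 4.56 = 5.49 points, so the output gap is -1.8 × 5.49 = -9.882%.
Actual GDP = 12549 × (1 - 9.882/100) = 12549 × 0.90118 ≈ 11309 billion.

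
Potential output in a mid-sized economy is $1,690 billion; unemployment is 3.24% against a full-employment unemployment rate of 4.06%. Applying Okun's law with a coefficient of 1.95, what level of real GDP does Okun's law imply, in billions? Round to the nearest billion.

Unemployment gap = 3.24 - 4.06 = -0.82 points, so the output gap is -1.95 × (-0.82) = 1.599%.
Actual GDP = 1690 × (1 + 1.599/100) = 1690 × 1.01599 ≈ 1717 billion.

$1,717 billion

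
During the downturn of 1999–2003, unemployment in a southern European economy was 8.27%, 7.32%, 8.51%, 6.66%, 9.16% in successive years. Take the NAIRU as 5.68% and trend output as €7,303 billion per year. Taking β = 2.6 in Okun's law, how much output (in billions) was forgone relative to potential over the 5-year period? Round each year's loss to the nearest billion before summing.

€2,187 billion

Year 1999: gap = -2.6 × (8.27 - 5.68) = -6.734%, loss ≈ 7303 × 6.734/100 ≈ 492.
Year 2000: gap = -2.6 × (7.32 - 5.68) = -4.264%, loss ≈ 7303 × 4.264/100 ≈ 311.
Year 2001: gap = -2.6 × (8.51 - 5.68) = -7.358%, loss ≈ 7303 × 7.358/100 ≈ 537.
Year 2002: gap = -2.6 × (6.66 - 5.68) = -2.548%, loss ≈ 7303 × 2.548/100 ≈ 186.
Year 2003: gap = -2.6 × (9.16 - 5.68) = -9.048%, loss ≈ 7303 × 9.048/100 ≈ 661.
Total lost output = 492 + 311 + 537 + 186 + 661 = 2187 billion.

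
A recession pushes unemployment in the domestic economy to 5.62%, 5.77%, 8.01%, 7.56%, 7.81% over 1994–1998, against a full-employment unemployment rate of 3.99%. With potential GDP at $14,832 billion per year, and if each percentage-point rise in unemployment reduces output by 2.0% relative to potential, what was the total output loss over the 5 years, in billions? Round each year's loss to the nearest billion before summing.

$4,396 billion

Year 1994: gap = -2.0 × (5.62 - 3.99) = -3.26%, loss ≈ 14832 × 3.26/100 ≈ 484.
Year 1995: gap = -2.0 × (5.77 - 3.99) = -3.56%, loss ≈ 14832 × 3.56/100 ≈ 528.
Year 1996: gap = -2.0 × (8.01 - 3.99) = -8.04%, loss ≈ 14832 × 8.04/100 ≈ 1192.
Year 1997: gap = -2.0 × (7.56 - 3.99) = -7.14%, loss ≈ 14832 × 7.14/100 ≈ 1059.
Year 1998: gap = -2.0 × (7.81 - 3.99) = -7.64%, loss ≈ 14832 × 7.64/100 ≈ 1133.
Total lost output = 484 + 528 + 1192 + 1059 + 1133 = 4396 billion.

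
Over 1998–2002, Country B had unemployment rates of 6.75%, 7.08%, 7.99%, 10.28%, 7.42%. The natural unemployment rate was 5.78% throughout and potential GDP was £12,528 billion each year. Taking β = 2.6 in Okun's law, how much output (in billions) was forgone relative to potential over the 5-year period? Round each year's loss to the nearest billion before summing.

Year 1998: gap = -2.6 × (6.75 - 5.78) = -2.522%, loss ≈ 12528 × 2.522/100 ≈ 316.
Year 1999: gap = -2.6 × (7.08 - 5.78) = -3.38%, loss ≈ 12528 × 3.38/100 ≈ 423.
Year 2000: gap = -2.6 × (7.99 - 5.78) = -5.746%, loss ≈ 12528 × 5.746/100 ≈ 720.
Year 2001: gap = -2.6 × (10.28 - 5.78) = -11.7%, loss ≈ 12528 × 11.7/100 ≈ 1466.
Year 2002: gap = -2.6 × (7.42 - 5.78) = -4.264%, loss ≈ 12528 × 4.264/100 ≈ 534.
Total lost output = 316 + 423 + 720 + 1466 + 534 = 3459 billion.

£3,459 billion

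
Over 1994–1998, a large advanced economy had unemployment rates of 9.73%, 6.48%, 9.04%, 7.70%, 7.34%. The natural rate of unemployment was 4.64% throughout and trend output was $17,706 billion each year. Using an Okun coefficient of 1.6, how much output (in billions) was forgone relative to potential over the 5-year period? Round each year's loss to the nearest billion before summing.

$4,842 billion

Year 1994: gap = -1.6 × (9.73 - 4.64) = -8.144%, loss ≈ 17706 × 8.144/100 ≈ 1442.
Year 1995: gap = -1.6 × (6.48 - 4.64) = -2.944%, loss ≈ 17706 × 2.944/100 ≈ 521.
Year 1996: gap = -1.6 × (9.04 - 4.64) = -7.04%, loss ≈ 17706 × 7.04/100 ≈ 1247.
Year 1997: gap = -1.6 × (7.7 - 4.64) = -4.896%, loss ≈ 17706 × 4.896/100 ≈ 867.
Year 1998: gap = -1.6 × (7.34 - 4.64) = -4.32%, loss ≈ 17706 × 4.32/100 ≈ 765.
Total lost output = 1442 + 521 + 1247 + 867 + 765 = 4842 billion.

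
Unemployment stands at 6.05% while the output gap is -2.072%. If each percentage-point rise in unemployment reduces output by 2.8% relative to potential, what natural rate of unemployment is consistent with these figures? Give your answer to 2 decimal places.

5.31%

From Okun's law, u - u* = -(output gap)/β = -(-2.072)/2.8 = 0.74 points.
So u* = 6.05 - 0.74 = 5.31%.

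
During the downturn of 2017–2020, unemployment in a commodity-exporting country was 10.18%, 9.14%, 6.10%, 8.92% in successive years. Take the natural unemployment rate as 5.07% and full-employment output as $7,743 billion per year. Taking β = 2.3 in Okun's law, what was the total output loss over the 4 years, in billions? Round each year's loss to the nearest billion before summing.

$2,504 billion

Year 2017: gap = -2.3 × (10.18 - 5.07) = -11.753%, loss ≈ 7743 × 11.753/100 ≈ 910.
Year 2018: gap = -2.3 × (9.14 - 5.07) = -9.361%, loss ≈ 7743 × 9.361/100 ≈ 725.
Year 2019: gap = -2.3 × (6.1 - 5.07) = -2.369%, loss ≈ 7743 × 2.369/100 ≈ 183.
Year 2020: gap = -2.3 × (8.92 - 5.07) = -8.855%, loss ≈ 7743 × 8.855/100 ≈ 686.
Total lost output = 910 + 725 + 183 + 686 = 2504 billion.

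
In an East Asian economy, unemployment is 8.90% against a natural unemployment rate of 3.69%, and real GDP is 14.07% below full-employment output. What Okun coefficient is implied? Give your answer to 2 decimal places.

β ≈ 2.70

Okun's law: output gap = -β × (u - u*).
-14.07 = -β × (8.9 - 3.69) = -β × 5.21, so β = 14.07/5.21 = 2.70.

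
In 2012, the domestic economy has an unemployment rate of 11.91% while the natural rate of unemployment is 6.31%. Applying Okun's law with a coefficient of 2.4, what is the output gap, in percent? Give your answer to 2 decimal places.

-13.44%

The unemployment gap is 11.91 - 6.31 = 5.6 percentage points.
Okun's law gives an output gap of -2.4 × 5.6 = -13.44%, i.e. 13.44% below potential.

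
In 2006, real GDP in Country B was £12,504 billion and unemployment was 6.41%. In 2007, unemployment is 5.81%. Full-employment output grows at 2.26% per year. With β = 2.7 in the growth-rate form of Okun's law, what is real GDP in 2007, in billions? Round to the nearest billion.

Δu = 5.81 - 6.41 = -0.6 points.
Okun's law (growth form): g_Y = g_Y* - β × Δu = 2.26 - 2.7 × (-0.60) = 2.26 + 1.62 = 3.88%.
Real GDP in the next year = 12504 × (1 + 3.88/100) = 12504 × 1.0388 ≈ 12989 billion.

£12,989 billion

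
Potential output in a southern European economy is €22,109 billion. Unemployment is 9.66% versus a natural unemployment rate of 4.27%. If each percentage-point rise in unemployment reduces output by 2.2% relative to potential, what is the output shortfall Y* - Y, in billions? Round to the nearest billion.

Output gap = -2.2 × (9.66 - 4.27) = -2.2 × 5.39 = -11.858%.
Actual GDP ≈ 22109 × 0.88142 ≈ 19487 billion, so the shortfall is 22109 - 19487 = 2622 billion.

€2,622 billion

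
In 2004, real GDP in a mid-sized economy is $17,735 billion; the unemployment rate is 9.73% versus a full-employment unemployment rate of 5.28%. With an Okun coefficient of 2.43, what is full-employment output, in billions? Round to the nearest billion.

Unemployment gap = 9.73 - 5.28 = 4.45 points, so output gap = -2.43 × 4.45 = -10.8135%.
Since Y = Y* × (1 + gap/100), Y* = 17735/0.891865 ≈ 19885 billion.

$19,885 billion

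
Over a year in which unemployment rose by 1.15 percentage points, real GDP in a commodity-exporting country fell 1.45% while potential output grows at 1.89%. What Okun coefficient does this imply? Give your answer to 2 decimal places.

β ≈ 2.90

Growth form: g_Y = g_Y* - β × Δu, so β = (g_Y* - g_Y)/Δu.
β = (1.89 + 1.45)/1.15 = 3.34/1.15 = 2.90.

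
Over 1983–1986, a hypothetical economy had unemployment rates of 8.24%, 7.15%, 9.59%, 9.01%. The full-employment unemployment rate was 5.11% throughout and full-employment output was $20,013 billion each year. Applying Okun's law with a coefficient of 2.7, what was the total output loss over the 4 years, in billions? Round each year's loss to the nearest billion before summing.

Year 1983: gap = -2.7 × (8.24 - 5.11) = -8.451%, loss ≈ 20013 × 8.451/100 ≈ 1691.
Year 1984: gap = -2.7 × (7.15 - 5.11) = -5.508%, loss ≈ 20013 × 5.508/100 ≈ 1102.
Year 1985: gap = -2.7 × (9.59 - 5.11) = -12.096%, loss ≈ 20013 × 12.096/100 ≈ 2421.
Year 1986: gap = -2.7 × (9.01 - 5.11) = -10.53%, loss ≈ 20013 × 10.53/100 ≈ 2107.
Total lost output = 1691 + 1102 + 2421 + 2107 = 7321 billion.

$7,321 billion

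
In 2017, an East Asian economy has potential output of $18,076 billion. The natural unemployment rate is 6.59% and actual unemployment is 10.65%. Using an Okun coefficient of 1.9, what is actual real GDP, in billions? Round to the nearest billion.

Unemployment gap = 10.65 - 6.59 = 4.06 points, so the output gap is -1.9 × 4.06 = -7.714%.
Actual GDP = 18076 × (1 - 7.714/100) = 18076 × 0.92286 ≈ 16682 billion.

$16,682 billion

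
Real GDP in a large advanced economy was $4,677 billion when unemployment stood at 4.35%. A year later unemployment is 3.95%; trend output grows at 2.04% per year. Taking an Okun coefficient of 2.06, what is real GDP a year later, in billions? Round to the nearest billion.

$4,811 billion

Δu = 3.95 - 4.35 = -0.4 points.
Okun's law (growth form): g_Y = g_Y* - β × Δu = 2.04 - 2.06 × (-0.40) = 2.04 + 0.824 = 2.864%.
Real GDP in the next year = 4677 × (1 + 2.864/100) = 4677 × 1.02864 ≈ 4811 billion.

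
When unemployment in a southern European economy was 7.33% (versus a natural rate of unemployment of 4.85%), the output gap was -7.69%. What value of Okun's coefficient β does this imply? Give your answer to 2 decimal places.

β ≈ 3.10

Okun's law: output gap = -β × (u - u*).
-7.69 = -β × (7.33 - 4.85) = -β × 2.48, so β = 7.69/2.48 = 3.10.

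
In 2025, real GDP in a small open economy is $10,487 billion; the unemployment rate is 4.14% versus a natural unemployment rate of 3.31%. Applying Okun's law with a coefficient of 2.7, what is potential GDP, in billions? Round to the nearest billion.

Unemployment gap = 4.14 - 3.31 = 0.83 points, so output gap = -2.7 × 0.83 = -2.241%.
Since Y = Y* × (1 + gap/100), Y* = 10487/0.97759 ≈ 10727 billion.

$10,727 billion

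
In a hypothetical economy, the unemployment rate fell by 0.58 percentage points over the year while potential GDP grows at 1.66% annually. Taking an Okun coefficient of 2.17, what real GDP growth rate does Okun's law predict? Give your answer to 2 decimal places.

Growth-rate Okun's law: g_Y = g_Y* - β × Δu.
g_Y = 1.66 - 2.17 × (-0.58) = 1.66 + 1.2586 = 2.9186%, i.e. 2.92% to 2 d.p.

2.92%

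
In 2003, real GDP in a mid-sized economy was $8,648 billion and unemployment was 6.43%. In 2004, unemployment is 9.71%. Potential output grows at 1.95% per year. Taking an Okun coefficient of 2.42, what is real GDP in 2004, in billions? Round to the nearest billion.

Δu = 9.71 - 6.43 = 3.28 points.
Okun's law (growth form): g_Y = g_Y* - β × Δu = 1.95 - 2.42 × (3.28) = 1.95 - 7.9376 = -5.9876%.
Real GDP in the next year = 8648 × (1 - 5.9876/100) = 8648 × 0.940124 ≈ 8130 billion.

$8,130 billion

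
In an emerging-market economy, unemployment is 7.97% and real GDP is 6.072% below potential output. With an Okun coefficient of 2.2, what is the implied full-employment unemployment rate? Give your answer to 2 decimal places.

5.21%

From Okun's law, u - u* = -(output gap)/β = -(-6.072)/2.2 = 2.76 points.
So u* = 7.97 - 2.76 = 5.21%.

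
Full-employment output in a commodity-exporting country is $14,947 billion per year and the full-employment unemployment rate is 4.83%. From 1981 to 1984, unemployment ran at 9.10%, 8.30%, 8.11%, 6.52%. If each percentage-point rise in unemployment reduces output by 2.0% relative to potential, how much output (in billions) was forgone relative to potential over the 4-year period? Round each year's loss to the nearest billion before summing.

$3,799 billion

Year 1981: gap = -2.0 × (9.1 - 4.83) = -8.54%, loss ≈ 14947 × 8.54/100 ≈ 1276.
Year 1982: gap = -2.0 × (8.3 - 4.83) = -6.94%, loss ≈ 14947 × 6.94/100 ≈ 1037.
Year 1983: gap = -2.0 × (8.11 - 4.83) = -6.56%, loss ≈ 14947 × 6.56/100 ≈ 981.
Year 1984: gap = -2.0 × (6.52 - 4.83) = -3.38%, loss ≈ 14947 × 3.38/100 ≈ 505.
Total lost output = 1276 + 1037 + 981 + 505 = 3799 billion.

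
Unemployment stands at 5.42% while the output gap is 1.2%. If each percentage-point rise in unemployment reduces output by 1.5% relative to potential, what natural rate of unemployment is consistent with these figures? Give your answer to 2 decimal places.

From Okun's law, u - u* = -(output gap)/β = -(1.2)/1.5 = -0.8 points.
So u* = 5.42 + 0.8 = 6.22%.

6.22%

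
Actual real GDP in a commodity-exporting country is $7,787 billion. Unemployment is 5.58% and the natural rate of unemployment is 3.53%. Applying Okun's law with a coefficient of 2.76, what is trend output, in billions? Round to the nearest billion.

$8,254 billion

Unemployment gap = 5.58 - 3.53 = 2.05 points, so output gap = -2.76 × 2.05 = -5.658%.
Since Y = Y* × (1 + gap/100), Y* = 7787/0.94342 ≈ 8254 billion.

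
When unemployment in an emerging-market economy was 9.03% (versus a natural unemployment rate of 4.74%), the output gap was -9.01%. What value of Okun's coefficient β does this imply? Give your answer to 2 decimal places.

β ≈ 2.10

Okun's law: output gap = -β × (u - u*).
-9.01 = -β × (9.03 - 4.74) = -β × 4.29, so β = 9.01/4.29 = 2.10.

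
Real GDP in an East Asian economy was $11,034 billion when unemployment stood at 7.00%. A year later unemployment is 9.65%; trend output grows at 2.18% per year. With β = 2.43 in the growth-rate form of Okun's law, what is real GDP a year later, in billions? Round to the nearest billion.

$10,564 billion

Δu = 9.65 - 7 = 2.65 points.
Okun's law (growth form): g_Y = g_Y* - β × Δu = 2.18 - 2.43 × (2.65) = 2.18 - 6.4395 = -4.2595%.
Real GDP in the next year = 11034 × (1 - 4.2595/100) = 11034 × 0.957405 ≈ 10564 billion.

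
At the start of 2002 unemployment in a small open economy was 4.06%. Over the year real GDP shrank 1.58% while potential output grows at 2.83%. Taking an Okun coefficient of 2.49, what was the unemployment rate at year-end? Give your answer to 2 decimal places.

5.83%

Growth-rate Okun's law: g_Y = g_Y* - β × Δu, so Δu = (g_Y* - g_Y)/β.
Δu = (2.83 + 1.58)/2.49 = 4.41/2.49 = 1.77 percentage points.
Year-end unemployment = 4.06 + 1.77 = 5.83%.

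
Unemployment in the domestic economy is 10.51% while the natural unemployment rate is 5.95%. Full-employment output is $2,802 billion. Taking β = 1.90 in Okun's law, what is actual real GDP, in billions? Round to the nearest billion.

$2,559 billion

Unemployment gap = 10.51 - 5.95 = 4.56 points, so the output gap is -1.9 × 4.56 = -8.664%.
Actual GDP = 2802 × (1 - 8.664/100) = 2802 × 0.91336 ≈ 2559 billion.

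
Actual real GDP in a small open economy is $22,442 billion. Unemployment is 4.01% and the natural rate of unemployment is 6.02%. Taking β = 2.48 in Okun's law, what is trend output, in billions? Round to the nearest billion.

$21,376 billion

Unemployment gap = 4.01 - 6.02 = -2.01 points, so output gap = -2.48 × (-2.01) = 4.9848%.
Since Y = Y* × (1 + gap/100), Y* = 22442/1.049848 ≈ 21376 billion.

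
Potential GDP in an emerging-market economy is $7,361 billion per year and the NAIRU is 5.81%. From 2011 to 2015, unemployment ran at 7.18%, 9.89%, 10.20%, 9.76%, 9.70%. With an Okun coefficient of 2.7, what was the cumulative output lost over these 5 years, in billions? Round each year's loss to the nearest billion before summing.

$3,513 billion

Year 2011: gap = -2.7 × (7.18 - 5.81) = -3.699%, loss ≈ 7361 × 3.699/100 ≈ 272.
Year 2012: gap = -2.7 × (9.89 - 5.81) = -11.016%, loss ≈ 7361 × 11.016/100 ≈ 811.
Year 2013: gap = -2.7 × (10.2 - 5.81) = -11.853%, loss ≈ 7361 × 11.853/100 ≈ 872.
Year 2014: gap = -2.7 × (9.76 - 5.81) = -10.665%, loss ≈ 7361 × 10.665/100 ≈ 785.
Year 2015: gap = -2.7 × (9.7 - 5.81) = -10.503%, loss ≈ 7361 × 10.503/100 ≈ 773.
Total lost output = 272 + 811 + 872 + 785 + 773 = 3513 billion.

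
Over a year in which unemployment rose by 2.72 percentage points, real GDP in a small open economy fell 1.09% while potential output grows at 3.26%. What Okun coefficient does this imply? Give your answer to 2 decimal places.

β ≈ 1.60

Growth form: g_Y = g_Y* - β × Δu, so β = (g_Y* - g_Y)/Δu.
β = (3.26 + 1.09)/2.72 = 4.35/2.72 = 1.60.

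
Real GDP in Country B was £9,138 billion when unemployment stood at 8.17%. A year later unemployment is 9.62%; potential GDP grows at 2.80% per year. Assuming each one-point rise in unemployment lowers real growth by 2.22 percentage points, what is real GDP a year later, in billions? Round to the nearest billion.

£9,100 billion

Δu = 9.62 - 8.17 = 1.45 points.
Okun's law (growth form): g_Y = g_Y* - β × Δu = 2.80 - 2.22 × (1.45) = 2.8 - 3.219 = -0.419%.
Real GDP in the next year = 9138 × (1 - 0.419/100) = 9138 × 0.99581 ≈ 9100 billion.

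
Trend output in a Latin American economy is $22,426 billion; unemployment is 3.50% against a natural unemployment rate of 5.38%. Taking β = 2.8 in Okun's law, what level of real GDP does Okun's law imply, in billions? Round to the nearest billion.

$23,607 billion

Unemployment gap = 3.5 - 5.38 = -1.88 points, so the output gap is -2.8 × (-1.88) = 5.264%.
Actual GDP = 22426 × (1 + 5.264/100) = 22426 × 1.05264 ≈ 23607 billion.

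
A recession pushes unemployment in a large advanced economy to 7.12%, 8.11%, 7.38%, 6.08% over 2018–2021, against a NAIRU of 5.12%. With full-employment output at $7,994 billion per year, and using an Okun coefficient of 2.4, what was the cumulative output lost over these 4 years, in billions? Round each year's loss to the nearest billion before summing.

Year 2018: gap = -2.4 × (7.12 - 5.12) = -4.8%, loss ≈ 7994 × 4.8/100 ≈ 384.
Year 2019: gap = -2.4 × (8.11 - 5.12) = -7.176%, loss ≈ 7994 × 7.176/100 ≈ 574.
Year 2020: gap = -2.4 × (7.38 - 5.12) = -5.424%, loss ≈ 7994 × 5.424/100 ≈ 434.
Year 2021: gap = -2.4 × (6.08 - 5.12) = -2.304%, loss ≈ 7994 × 2.304/100 ≈ 184.
Total lost output = 384 + 574 + 434 + 184 = 1576 billion.

$1,576 billion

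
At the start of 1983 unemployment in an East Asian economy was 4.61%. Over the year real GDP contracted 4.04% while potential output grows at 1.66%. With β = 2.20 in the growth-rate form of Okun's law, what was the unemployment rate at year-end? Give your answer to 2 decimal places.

Growth-rate Okun's law: g_Y = g_Y* - β × Δu, so Δu = (g_Y* - g_Y)/β.
Δu = (1.66 + 4.04)/2.20 = 5.7/2.20 = 2.59 percentage points.
Year-end unemployment = 4.61 + 2.59 = 7.20%.

7.20%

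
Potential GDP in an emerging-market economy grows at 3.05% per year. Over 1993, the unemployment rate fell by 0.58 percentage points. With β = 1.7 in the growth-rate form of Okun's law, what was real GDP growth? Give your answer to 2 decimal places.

Growth-rate Okun's law: g_Y = g_Y* - β × Δu.
g_Y = 3.05 - 1.7 × (-0.58) = 3.05 + 0.986 = 4.036%, i.e. 4.04% to 2 d.p.

4.04%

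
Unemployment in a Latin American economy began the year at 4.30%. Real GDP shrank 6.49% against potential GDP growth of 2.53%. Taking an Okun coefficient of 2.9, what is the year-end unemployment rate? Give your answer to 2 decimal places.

7.41%

Growth-rate Okun's law: g_Y = g_Y* - β × Δu, so Δu = (g_Y* - g_Y)/β.
Δu = (2.53 + 6.49)/2.9 = 9.02/2.9 = 3.11 percentage points.
Year-end unemployment = 4.3 + 3.11 = 7.41%.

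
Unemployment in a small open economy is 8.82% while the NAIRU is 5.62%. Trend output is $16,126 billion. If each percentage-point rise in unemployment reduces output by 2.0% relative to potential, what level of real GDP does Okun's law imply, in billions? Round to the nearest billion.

$15,094 billion

Unemployment gap = 8.82 - 5.62 = 3.2 points, so the output gap is -2 × 3.2 = -6.4%.
Actual GDP = 16126 × (1 - 6.4/100) = 16126 × 0.936 ≈ 15094 billion.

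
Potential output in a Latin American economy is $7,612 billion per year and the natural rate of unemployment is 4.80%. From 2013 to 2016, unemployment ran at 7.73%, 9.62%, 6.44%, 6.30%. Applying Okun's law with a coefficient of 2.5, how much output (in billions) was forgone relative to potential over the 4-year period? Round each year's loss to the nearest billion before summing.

Year 2013: gap = -2.5 × (7.73 - 4.8) = -7.325%, loss ≈ 7612 × 7.325/100 ≈ 558.
Year 2014: gap = -2.5 × (9.62 - 4.8) = -12.05%, loss ≈ 7612 × 12.05/100 ≈ 917.
Year 2015: gap = -2.5 × (6.44 - 4.8) = -4.1%, loss ≈ 7612 × 4.1/100 ≈ 312.
Year 2016: gap = -2.5 × (6.3 - 4.8) = -3.75%, loss ≈ 7612 × 3.75/100 ≈ 285.
Total lost output = 558 + 917 + 312 + 285 = 2072 billion.

$2,072 billion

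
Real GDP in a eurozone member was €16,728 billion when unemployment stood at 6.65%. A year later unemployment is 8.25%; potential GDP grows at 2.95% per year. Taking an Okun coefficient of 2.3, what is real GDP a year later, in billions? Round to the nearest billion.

€16,606 billion

Δu = 8.25 - 6.65 = 1.6 points.
Okun's law (growth form): g_Y = g_Y* - β × Δu = 2.95 - 2.3 × (1.60) = 2.95 - 3.68 = -0.73%.
Real GDP in the next year = 16728 × (1 - 0.73/100) = 16728 × 0.9927 ≈ 16606 billion.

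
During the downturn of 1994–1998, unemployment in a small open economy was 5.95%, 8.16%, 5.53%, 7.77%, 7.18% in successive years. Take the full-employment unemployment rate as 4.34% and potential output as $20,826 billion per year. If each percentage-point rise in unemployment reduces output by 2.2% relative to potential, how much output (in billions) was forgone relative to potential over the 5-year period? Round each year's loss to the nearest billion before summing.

$5,906 billion

Year 1994: gap = -2.2 × (5.95 - 4.34) = -3.542%, loss ≈ 20826 × 3.542/100 ≈ 738.
Year 1995: gap = -2.2 × (8.16 - 4.34) = -8.404%, loss ≈ 20826 × 8.404/100 ≈ 1750.
Year 1996: gap = -2.2 × (5.53 - 4.34) = -2.618%, loss ≈ 20826 × 2.618/100 ≈ 545.
Year 1997: gap = -2.2 × (7.77 - 4.34) = -7.546%, loss ≈ 20826 × 7.546/100 ≈ 1572.
Year 1998: gap = -2.2 × (7.18 - 4.34) = -6.248%, loss ≈ 20826 × 6.248/100 ≈ 1301.
Total lost output = 738 + 1750 + 545 + 1572 + 1301 = 5906 billion.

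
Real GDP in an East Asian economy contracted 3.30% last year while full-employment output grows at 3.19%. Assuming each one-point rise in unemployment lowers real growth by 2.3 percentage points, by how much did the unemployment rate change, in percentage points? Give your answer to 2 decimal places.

Growth-rate Okun's law: g_Y = g_Y* - β × Δu, so Δu = (g_Y* - g_Y)/β.
Δu = (3.19 + 3.3)/2.3 = 6.49/2.3 = 2.82 percentage points.

2.82 percentage points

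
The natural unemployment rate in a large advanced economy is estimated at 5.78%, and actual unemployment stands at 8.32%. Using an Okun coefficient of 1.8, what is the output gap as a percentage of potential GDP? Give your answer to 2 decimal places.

The unemployment gap is 8.32 - 5.78 = 2.54 percentage points.
Okun's law gives an output gap of -1.8 × 2.54 = -4.572%, i.e. 4.57% below potential.

-4.57%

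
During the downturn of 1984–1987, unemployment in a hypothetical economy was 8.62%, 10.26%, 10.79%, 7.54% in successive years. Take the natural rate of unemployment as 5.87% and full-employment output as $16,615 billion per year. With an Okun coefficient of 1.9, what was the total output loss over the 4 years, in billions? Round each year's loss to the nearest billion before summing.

$4,334 billion

Year 1984: gap = -1.9 × (8.62 - 5.87) = -5.225%, loss ≈ 16615 × 5.225/100 ≈ 868.
Year 1985: gap = -1.9 × (10.26 - 5.87) = -8.341%, loss ≈ 16615 × 8.341/100 ≈ 1386.
Year 1986: gap = -1.9 × (10.79 - 5.87) = -9.348%, loss ≈ 16615 × 9.348/100 ≈ 1553.
Year 1987: gap = -1.9 × (7.54 - 5.87) = -3.173%, loss ≈ 16615 × 3.173/100 ≈ 527.
Total lost output = 868 + 1386 + 1553 + 527 = 4334 billion.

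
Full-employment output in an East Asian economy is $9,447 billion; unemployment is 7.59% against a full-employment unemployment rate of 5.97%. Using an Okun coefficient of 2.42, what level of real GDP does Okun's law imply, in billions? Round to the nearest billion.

Unemployment gap = 7.59 - 5.97 = 1.62 points, so the output gap is -2.42 × 1.62 = -3.9204%.
Actual GDP = 9447 × (1 - 3.9204/100) = 9447 × 0.960796 ≈ 9077 billion.

$9,077 billion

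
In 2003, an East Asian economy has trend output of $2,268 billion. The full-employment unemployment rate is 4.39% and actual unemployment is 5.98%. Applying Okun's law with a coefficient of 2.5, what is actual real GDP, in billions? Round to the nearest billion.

$2,178 billion

Unemployment gap = 5.98 - 4.39 = 1.59 points, so the output gap is -2.5 × 1.59 = -3.975%.
Actual GDP = 2268 × (1 - 3.975/100) = 2268 × 0.96025 ≈ 2178 billion.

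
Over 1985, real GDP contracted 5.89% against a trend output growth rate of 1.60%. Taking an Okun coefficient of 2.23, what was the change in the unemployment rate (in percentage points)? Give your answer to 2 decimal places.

3.36 percentage points

Growth-rate Okun's law: g_Y = g_Y* - β × Δu, so Δu = (g_Y* - g_Y)/β.
Δu = (1.6 + 5.89)/2.23 = 7.49/2.23 = 3.36 percentage points.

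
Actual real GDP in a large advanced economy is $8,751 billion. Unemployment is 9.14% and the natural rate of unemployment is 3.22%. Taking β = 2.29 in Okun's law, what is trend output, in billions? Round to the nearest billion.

Unemployment gap = 9.14 - 3.22 = 5.92 points, so output gap = -2.29 × 5.92 = -13.5568%.
Since Y = Y* × (1 + gap/100), Y* = 8751/0.864432 ≈ 10123 billion.

$10,123 billion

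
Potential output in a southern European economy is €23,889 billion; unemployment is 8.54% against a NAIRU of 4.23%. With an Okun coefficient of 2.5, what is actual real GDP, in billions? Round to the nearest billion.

Unemployment gap = 8.54 - 4.23 = 4.31 points, so the output gap is -2.5 × 4.31 = -10.775%.
Actual GDP = 23889 × (1 - 10.775/100) = 23889 × 0.89225 ≈ 21315 billion.

€21,315 billion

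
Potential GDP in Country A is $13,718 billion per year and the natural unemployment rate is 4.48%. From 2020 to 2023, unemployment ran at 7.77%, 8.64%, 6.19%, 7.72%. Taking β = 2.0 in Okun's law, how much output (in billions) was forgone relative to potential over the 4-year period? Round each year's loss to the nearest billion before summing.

Year 2020: gap = -2.0 × (7.77 - 4.48) = -6.58%, loss ≈ 13718 × 6.58/100 ≈ 903.
Year 2021: gap = -2.0 × (8.64 - 4.48) = -8.32%, loss ≈ 13718 × 8.32/100 ≈ 1141.
Year 2022: gap = -2.0 × (6.19 - 4.48) = -3.42%, loss ≈ 13718 × 3.42/100 ≈ 469.
Year 2023: gap = -2.0 × (7.72 - 4.48) = -6.48%, loss ≈ 13718 × 6.48/100 ≈ 889.
Total lost output = 903 + 1141 + 469 + 889 = 3402 billion.

$3,402 billion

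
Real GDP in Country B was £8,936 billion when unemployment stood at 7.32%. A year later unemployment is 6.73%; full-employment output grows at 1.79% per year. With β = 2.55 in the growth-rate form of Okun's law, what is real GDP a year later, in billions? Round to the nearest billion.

Δu = 6.73 - 7.32 = -0.59 points.
Okun's law (growth form): g_Y = g_Y* - β × Δu = 1.79 - 2.55 × (-0.59) = 1.79 + 1.5045 = 3.2945%.
Real GDP in the next year = 8936 × (1 + 3.2945/100) = 8936 × 1.032945 ≈ 9230 billion.

£9,230 billion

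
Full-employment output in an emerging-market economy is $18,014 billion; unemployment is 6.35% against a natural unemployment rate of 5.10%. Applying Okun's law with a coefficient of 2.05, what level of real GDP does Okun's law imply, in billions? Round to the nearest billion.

$17,552 billion

Unemployment gap = 6.35 - 5.1 = 1.25 points, so the output gap is -2.05 × 1.25 = -2.5625%.
Actual GDP = 18014 × (1 - 2.5625/100) = 18014 × 0.974375 ≈ 17552 billion.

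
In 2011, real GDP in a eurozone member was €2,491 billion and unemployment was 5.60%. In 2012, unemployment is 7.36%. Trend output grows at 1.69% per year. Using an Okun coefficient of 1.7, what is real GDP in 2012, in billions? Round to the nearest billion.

€2,459 billion

Δu = 7.36 - 5.6 = 1.76 points.
Okun's law (growth form): g_Y = g_Y* - β × Δu = 1.69 - 1.7 × (1.76) = 1.69 - 2.992 = -1.302%.
Real GDP in the next year = 2491 × (1 - 1.302/100) = 2491 × 0.98698 ≈ 2459 billion.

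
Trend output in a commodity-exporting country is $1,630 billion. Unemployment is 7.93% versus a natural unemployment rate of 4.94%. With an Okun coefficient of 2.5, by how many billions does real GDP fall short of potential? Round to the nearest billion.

$122 billion

Output gap = -2.5 × (7.93 - 4.94) = -2.5 × 2.99 = -7.475%.
Actual GDP ≈ 1630 × 0.92525 ≈ 1508 billion, so the shortfall is 1630 - 1508 = 122 billion.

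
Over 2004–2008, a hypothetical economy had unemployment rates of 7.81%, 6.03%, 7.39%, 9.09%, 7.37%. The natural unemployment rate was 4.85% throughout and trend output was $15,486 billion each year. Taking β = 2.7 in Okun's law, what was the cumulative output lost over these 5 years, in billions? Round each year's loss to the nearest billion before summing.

Year 2004: gap = -2.7 × (7.81 - 4.85) = -7.992%, loss ≈ 15486 × 7.992/100 ≈ 1238.
Year 2005: gap = -2.7 × (6.03 - 4.85) = -3.186%, loss ≈ 15486 × 3.186/100 ≈ 493.
Year 2006: gap = -2.7 × (7.39 - 4.85) = -6.858%, loss ≈ 15486 × 6.858/100 ≈ 1062.
Year 2007: gap = -2.7 × (9.09 - 4.85) = -11.448%, loss ≈ 15486 × 11.448/100 ≈ 1773.
Year 2008: gap = -2.7 × (7.37 - 4.85) = -6.804%, loss ≈ 15486 × 6.804/100 ≈ 1054.
Total lost output = 1238 + 493 + 1062 + 1773 + 1054 = 5620 billion.

$5,620 billion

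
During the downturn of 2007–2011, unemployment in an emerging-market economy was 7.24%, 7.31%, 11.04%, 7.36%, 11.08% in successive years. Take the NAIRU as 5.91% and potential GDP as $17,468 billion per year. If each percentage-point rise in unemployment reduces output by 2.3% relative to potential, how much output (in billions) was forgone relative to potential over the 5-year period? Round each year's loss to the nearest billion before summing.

$5,817 billion

Year 2007: gap = -2.3 × (7.24 - 5.91) = -3.059%, loss ≈ 17468 × 3.059/100 ≈ 534.
Year 2008: gap = -2.3 × (7.31 - 5.91) = -3.22%, loss ≈ 17468 × 3.22/100 ≈ 562.
Year 2009: gap = -2.3 × (11.04 - 5.91) = -11.799%, loss ≈ 17468 × 11.799/100 ≈ 2061.
Year 2010: gap = -2.3 × (7.36 - 5.91) = -3.335%, loss ≈ 17468 × 3.335/100 ≈ 583.
Year 2011: gap = -2.3 × (11.08 - 5.91) = -11.891%, loss ≈ 17468 × 11.891/100 ≈ 2077.
Total lost output = 534 + 562 + 2061 + 583 + 2077 = 5817 billion.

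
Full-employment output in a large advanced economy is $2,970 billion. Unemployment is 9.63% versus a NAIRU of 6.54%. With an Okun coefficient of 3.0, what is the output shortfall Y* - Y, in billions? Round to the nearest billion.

Output gap = -3.0 × (9.63 - 6.54) = -3 × 3.09 = -9.27%.
Actual GDP ≈ 2970 × 0.9073 ≈ 2695 billion, so the shortfall is 2970 - 2695 = 275 billion.

$275 billion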